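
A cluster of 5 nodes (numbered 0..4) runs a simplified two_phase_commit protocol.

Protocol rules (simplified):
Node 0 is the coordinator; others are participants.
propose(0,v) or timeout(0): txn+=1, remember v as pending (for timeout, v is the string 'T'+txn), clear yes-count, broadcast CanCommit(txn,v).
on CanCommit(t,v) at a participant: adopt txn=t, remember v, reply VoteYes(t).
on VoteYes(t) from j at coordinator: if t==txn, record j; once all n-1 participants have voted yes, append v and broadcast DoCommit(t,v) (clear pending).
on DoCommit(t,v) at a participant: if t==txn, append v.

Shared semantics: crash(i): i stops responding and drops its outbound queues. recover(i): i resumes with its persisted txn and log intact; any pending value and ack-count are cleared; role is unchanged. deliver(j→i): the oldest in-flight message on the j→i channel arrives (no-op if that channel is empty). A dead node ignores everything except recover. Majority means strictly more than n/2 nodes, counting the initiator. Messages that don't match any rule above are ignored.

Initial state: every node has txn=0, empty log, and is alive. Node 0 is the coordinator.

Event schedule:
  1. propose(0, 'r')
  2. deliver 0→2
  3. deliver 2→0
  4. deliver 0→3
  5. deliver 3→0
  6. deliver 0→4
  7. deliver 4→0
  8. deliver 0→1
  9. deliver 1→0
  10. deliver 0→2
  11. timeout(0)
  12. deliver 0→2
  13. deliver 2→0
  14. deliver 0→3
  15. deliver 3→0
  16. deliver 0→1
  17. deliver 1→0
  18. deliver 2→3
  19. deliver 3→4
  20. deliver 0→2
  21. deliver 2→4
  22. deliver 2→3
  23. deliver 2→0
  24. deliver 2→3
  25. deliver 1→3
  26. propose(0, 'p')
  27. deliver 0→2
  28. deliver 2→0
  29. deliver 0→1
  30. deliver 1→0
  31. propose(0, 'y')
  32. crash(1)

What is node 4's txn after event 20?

1. propose(0,'r'):  <0:coor t1 ->
2. deliver 0→2:  <2:part t1 ->
3. deliver 2→0:  nop
4. deliver 0→3:  <3:part t1 ->
5. deliver 3→0:  nop
6. deliver 0→4:  <4:part t1 ->
7. deliver 4→0:  nop
8. deliver 0→1:  <1:part t1 ->
9. deliver 1→0:  <0:coor t1 r>
10. deliver 0→2:  <2:part t1 r>
11. timeout(0):  <0:coor t2 r>
12. deliver 0→2:  <2:part t2 r>
13. deliver 2→0:  nop
14. deliver 0→3:  <3:part t1 r>
15. deliver 3→0:  nop
16. deliver 0→1:  <1:part t1 r>
17. deliver 1→0:  nop
18. deliver 2→3:  nop
19. deliver 3→4:  nop
20. deliver 0→2:  nop

1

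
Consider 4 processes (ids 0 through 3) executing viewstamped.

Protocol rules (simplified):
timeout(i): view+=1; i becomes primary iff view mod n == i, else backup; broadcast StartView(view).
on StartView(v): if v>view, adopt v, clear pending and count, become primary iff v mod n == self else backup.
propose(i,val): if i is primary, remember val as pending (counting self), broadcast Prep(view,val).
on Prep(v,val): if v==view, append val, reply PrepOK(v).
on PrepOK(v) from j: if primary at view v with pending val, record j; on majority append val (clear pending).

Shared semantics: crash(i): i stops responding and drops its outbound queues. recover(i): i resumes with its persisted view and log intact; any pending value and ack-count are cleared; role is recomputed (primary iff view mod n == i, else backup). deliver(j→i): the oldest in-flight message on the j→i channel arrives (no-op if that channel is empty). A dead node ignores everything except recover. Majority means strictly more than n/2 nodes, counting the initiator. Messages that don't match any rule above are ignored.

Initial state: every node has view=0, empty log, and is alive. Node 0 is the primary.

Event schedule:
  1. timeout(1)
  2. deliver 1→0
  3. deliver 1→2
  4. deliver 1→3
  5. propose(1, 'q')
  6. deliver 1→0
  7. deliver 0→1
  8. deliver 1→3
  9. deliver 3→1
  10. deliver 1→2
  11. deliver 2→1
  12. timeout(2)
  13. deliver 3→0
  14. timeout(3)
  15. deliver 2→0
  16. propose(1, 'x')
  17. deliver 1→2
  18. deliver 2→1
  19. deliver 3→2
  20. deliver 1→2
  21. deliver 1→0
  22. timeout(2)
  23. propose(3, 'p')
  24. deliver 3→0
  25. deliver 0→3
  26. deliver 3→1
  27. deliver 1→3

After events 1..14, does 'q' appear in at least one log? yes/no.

1. timeout(1):  <1:prim v1 ->
2. deliver 1→0:  <0:back v1 ->
3. deliver 1→2:  <2:back v1 ->
4. deliver 1→3:  <3:back v1 ->
5. propose(1,'q'):  nop
6. deliver 1→0:  <0:back v1 q>
7. deliver 0→1:  nop
8. deliver 1→3:  <3:back v1 q>
9. deliver 3→1:  <1:prim v1 q>
10. deliver 1→2:  <2:back v1 q>
11. deliver 2→1:  nop
12. timeout(2):  <2:prim v2 q>
13. deliver 3→0:  nop
14. timeout(3):  <3:back v2 q>

yes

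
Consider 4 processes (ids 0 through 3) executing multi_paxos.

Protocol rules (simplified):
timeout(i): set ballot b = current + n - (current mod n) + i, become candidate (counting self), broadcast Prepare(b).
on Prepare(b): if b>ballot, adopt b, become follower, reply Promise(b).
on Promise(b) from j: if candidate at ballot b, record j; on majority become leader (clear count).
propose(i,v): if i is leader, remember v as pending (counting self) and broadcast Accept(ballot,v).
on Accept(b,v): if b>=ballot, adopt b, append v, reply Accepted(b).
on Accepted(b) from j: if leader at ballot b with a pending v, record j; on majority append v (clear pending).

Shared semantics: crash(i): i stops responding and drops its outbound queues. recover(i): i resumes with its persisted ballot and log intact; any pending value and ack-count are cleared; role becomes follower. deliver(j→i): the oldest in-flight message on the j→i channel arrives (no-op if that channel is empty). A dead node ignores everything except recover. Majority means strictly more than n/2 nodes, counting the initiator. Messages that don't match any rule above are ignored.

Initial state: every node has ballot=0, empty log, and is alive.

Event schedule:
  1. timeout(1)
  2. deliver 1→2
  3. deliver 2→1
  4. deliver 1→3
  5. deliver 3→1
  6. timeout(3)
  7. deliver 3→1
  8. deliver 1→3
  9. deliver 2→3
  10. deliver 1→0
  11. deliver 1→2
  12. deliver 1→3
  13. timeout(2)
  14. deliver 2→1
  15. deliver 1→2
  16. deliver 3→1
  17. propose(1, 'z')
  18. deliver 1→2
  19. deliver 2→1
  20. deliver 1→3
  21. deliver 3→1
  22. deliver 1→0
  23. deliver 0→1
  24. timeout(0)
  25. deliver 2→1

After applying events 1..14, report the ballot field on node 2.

10

after 1 — timeout(1): n1:cand/b5/[-]
after 2 — deliver 1→2: n2:foll/b5/[-]
after 3 — deliver 2→1: ·
after 4 — deliver 1→3: n3:foll/b5/[-]
after 5 — deliver 3→1: n1:lead/b5/[-]
after 6 — timeout(3): n3:cand/b11/[-]
after 7 — deliver 3→1: n1:foll/b11/[-]
after 8 — deliver 1→3: ·
after 9 — deliver 2→3: ·
after 10 — deliver 1→0: n0:foll/b5/[-]
after 11 — deliver 1→2: ·
after 12 — deliver 1→3: ·
after 13 — timeout(2): n2:cand/b10/[-]
after 14 — deliver 2→1: ·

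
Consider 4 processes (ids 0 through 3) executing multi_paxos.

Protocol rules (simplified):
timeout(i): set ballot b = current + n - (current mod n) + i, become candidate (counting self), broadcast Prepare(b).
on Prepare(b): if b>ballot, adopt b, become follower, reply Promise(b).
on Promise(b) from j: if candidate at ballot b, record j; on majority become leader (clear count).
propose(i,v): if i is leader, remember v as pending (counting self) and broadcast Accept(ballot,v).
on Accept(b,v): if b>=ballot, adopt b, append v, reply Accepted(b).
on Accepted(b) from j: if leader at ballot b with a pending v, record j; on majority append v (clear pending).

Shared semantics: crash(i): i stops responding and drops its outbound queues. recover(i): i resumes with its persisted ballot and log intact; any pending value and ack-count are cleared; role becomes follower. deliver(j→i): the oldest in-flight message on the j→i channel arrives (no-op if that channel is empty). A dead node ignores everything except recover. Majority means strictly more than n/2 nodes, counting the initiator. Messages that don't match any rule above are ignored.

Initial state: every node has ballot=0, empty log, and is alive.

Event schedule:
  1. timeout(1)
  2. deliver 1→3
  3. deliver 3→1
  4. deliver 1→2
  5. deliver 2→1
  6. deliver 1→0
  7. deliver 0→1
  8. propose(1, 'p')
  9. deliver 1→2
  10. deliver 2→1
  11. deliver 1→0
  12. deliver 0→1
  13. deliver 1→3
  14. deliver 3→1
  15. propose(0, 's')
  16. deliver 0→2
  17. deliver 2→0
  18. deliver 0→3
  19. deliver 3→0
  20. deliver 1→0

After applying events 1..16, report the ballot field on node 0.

5

after 1 — timeout(1): n1:cand/b5/[-]
after 2 — deliver 1→3: n3:foll/b5/[-]
after 3 — deliver 3→1: ·
after 4 — deliver 1→2: n2:foll/b5/[-]
after 5 — deliver 2→1: n1:lead/b5/[-]
after 6 — deliver 1→0: n0:foll/b5/[-]
after 7 — deliver 0→1: ·
after 8 — propose(1,'p'): ·
after 9 — deliver 1→2: n2:foll/b5/[p]
after 10 — deliver 2→1: ·
after 11 — deliver 1→0: n0:foll/b5/[p]
after 12 — deliver 0→1: n1:lead/b5/[p]
after 13 — deliver 1→3: n3:foll/b5/[p]
after 14 — deliver 3→1: ·
after 15 — propose(0,'s'): ·
after 16 — deliver 0→2: ·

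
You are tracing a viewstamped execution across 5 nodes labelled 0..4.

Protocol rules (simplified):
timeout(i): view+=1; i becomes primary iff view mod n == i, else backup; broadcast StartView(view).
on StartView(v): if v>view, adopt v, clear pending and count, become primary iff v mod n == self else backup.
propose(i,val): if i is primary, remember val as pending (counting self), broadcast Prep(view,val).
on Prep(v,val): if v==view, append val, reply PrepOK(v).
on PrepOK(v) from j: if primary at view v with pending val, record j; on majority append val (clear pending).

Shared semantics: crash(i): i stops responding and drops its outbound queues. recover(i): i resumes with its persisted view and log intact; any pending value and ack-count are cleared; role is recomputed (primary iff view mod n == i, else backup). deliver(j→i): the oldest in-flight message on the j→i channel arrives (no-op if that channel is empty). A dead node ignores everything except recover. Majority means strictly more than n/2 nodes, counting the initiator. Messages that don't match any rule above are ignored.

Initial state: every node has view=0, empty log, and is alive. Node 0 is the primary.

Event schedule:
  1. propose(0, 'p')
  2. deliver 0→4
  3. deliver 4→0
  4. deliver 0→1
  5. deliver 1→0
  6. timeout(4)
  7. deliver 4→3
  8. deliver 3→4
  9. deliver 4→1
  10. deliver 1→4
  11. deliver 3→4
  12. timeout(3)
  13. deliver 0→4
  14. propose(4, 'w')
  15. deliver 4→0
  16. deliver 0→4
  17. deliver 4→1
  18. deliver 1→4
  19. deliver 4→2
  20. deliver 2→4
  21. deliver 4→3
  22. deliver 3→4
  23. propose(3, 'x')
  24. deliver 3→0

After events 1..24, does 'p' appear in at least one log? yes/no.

yes

[1] propose(0,'p') → ∅
[2] deliver 0→4 → N4(back v0 [p])
[3] deliver 4→0 → ∅
[4] deliver 0→1 → N1(back v0 [p])
[5] deliver 1→0 → N0(prim v0 [p])
[6] timeout(4) → N4(back v1 [p])
[7] deliver 4→3 → N3(back v1 [-])
[8] deliver 3→4 → ∅
[9] deliver 4→1 → N1(prim v1 [p])
[10] deliver 1→4 → ∅
[11] deliver 3→4 → ∅
[12] timeout(3) → N3(back v2 [-])
[13] deliver 0→4 → ∅
[14] propose(4,'w') → ∅
[15] deliver 4→0 → N0(back v1 [p])
[16] deliver 0→4 → ∅
[17] deliver 4→1 → ∅
[18] deliver 1→4 → ∅
[19] deliver 4→2 → N2(back v1 [-])
[20] deliver 2→4 → ∅
[21] deliver 4→3 → ∅
[22] deliver 3→4 → N4(back v2 [p])
[23] propose(3,'x') → ∅
[24] deliver 3→0 → N0(back v2 [p])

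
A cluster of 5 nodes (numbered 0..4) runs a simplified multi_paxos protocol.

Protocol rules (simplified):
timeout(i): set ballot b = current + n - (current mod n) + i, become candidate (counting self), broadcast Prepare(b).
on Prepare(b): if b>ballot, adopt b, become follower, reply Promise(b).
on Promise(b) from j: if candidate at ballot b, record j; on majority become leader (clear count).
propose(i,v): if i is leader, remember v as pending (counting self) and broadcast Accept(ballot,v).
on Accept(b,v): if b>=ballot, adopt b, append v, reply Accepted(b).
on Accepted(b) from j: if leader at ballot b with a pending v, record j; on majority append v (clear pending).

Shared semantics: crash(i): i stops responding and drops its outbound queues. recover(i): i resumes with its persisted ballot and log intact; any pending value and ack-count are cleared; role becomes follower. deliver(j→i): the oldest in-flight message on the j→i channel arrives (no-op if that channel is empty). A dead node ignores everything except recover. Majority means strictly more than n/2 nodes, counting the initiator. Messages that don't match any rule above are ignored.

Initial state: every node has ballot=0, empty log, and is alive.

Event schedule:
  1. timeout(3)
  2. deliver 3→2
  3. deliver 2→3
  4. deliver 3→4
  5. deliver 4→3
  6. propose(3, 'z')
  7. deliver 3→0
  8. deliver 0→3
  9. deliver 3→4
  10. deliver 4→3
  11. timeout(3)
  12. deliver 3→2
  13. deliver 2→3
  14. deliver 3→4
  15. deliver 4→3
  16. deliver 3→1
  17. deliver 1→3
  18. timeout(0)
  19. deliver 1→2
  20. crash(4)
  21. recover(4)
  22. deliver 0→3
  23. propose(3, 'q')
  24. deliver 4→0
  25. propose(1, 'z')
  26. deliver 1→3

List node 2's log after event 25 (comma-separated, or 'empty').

[1] timeout(3) → N3(cand b8 [-])
[2] deliver 3→2 → N2(foll b8 [-])
[3] deliver 2→3 → ∅
[4] deliver 3→4 → N4(foll b8 [-])
[5] deliver 4→3 → N3(lead b8 [-])
[6] propose(3,'z') → ∅
[7] deliver 3→0 → N0(foll b8 [-])
[8] deliver 0→3 → ∅
[9] deliver 3→4 → N4(foll b8 [z])
[10] deliver 4→3 → ∅
[11] timeout(3) → N3(cand b13 [-])
[12] deliver 3→2 → N2(foll b8 [z])
[13] deliver 2→3 → ∅
[14] deliver 3→4 → N4(foll b13 [z])
[15] deliver 4→3 → ∅
[16] deliver 3→1 → N1(foll b8 [-])
[17] deliver 1→3 → ∅
[18] timeout(0) → N0(cand b10 [-])
[19] deliver 1→2 → ∅
[20] crash(4) → N4(✗foll b13 [z])
[21] recover(4) → N4(foll b13 [z])
[22] deliver 0→3 → ∅
[23] propose(3,'q') → ∅
[24] deliver 4→0 → ∅
[25] propose(1,'z') → ∅

z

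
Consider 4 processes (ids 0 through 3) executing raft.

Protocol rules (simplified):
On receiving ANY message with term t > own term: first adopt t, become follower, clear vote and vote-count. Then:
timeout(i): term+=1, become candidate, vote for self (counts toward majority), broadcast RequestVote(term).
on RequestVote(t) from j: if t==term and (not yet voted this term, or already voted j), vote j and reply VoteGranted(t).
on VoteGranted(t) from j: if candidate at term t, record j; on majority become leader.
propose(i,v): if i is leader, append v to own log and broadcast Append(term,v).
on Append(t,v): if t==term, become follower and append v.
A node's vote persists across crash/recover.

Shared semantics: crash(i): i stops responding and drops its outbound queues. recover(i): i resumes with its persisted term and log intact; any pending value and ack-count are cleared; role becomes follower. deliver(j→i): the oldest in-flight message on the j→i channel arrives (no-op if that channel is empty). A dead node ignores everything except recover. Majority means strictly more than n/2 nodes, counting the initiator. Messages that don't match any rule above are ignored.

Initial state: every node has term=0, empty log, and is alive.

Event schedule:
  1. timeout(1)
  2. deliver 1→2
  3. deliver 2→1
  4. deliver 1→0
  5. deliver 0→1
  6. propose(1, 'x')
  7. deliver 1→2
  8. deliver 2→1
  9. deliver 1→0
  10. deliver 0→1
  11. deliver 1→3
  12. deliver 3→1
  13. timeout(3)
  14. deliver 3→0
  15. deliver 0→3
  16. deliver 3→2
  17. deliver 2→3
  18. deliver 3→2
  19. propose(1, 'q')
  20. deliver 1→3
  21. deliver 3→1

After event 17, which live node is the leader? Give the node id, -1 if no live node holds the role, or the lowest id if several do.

[1] timeout(1) → N1(cand t1 [-])
[2] deliver 1→2 → N2(foll t1 [-])
[3] deliver 2→1 → ∅
[4] deliver 1→0 → N0(foll t1 [-])
[5] deliver 0→1 → N1(lead t1 [-])
[6] propose(1,'x') → N1(lead t1 [x])
[7] deliver 1→2 → N2(foll t1 [x])
[8] deliver 2→1 → ∅
[9] deliver 1→0 → N0(foll t1 [x])
[10] deliver 0→1 → ∅
[11] deliver 1→3 → N3(foll t1 [-])
[12] deliver 3→1 → ∅
[13] timeout(3) → N3(cand t2 [-])
[14] deliver 3→0 → N0(foll t2 [x])
[15] deliver 0→3 → ∅
[16] deliver 3→2 → N2(foll t2 [x])
[17] deliver 2→3 → N3(lead t2 [-])

1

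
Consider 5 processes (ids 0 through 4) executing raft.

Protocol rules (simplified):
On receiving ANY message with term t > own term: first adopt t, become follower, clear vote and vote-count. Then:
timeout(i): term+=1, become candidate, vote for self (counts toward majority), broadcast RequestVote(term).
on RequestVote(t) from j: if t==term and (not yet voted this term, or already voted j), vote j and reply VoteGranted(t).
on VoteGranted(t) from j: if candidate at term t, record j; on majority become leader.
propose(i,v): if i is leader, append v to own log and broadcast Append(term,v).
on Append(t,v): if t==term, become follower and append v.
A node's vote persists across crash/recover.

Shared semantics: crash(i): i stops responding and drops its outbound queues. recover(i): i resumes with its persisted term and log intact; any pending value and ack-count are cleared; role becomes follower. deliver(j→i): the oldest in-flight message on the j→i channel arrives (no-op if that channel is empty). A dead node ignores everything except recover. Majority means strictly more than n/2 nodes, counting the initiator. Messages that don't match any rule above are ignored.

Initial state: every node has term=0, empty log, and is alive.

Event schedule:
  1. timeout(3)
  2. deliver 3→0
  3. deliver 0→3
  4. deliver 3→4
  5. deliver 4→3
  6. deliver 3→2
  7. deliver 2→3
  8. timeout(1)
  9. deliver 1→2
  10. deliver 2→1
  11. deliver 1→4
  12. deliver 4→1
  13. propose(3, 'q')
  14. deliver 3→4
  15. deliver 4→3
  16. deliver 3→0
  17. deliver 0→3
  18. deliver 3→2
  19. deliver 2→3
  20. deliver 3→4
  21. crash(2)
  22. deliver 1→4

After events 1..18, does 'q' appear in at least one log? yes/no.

1. timeout(3):  <3:cand t1 ->
2. deliver 3→0:  <0:foll t1 ->
3. deliver 0→3:  nop
4. deliver 3→4:  <4:foll t1 ->
5. deliver 4→3:  <3:lead t1 ->
6. deliver 3→2:  <2:foll t1 ->
7. deliver 2→3:  nop
8. timeout(1):  <1:cand t1 ->
9. deliver 1→2:  nop
10. deliver 2→1:  nop
11. deliver 1→4:  nop
12. deliver 4→1:  nop
13. propose(3,'q'):  <3:lead t1 q>
14. deliver 3→4:  <4:foll t1 q>
15. deliver 4→3:  nop
16. deliver 3→0:  <0:foll t1 q>
17. deliver 0→3:  nop
18. deliver 3→2:  <2:foll t1 q>

yes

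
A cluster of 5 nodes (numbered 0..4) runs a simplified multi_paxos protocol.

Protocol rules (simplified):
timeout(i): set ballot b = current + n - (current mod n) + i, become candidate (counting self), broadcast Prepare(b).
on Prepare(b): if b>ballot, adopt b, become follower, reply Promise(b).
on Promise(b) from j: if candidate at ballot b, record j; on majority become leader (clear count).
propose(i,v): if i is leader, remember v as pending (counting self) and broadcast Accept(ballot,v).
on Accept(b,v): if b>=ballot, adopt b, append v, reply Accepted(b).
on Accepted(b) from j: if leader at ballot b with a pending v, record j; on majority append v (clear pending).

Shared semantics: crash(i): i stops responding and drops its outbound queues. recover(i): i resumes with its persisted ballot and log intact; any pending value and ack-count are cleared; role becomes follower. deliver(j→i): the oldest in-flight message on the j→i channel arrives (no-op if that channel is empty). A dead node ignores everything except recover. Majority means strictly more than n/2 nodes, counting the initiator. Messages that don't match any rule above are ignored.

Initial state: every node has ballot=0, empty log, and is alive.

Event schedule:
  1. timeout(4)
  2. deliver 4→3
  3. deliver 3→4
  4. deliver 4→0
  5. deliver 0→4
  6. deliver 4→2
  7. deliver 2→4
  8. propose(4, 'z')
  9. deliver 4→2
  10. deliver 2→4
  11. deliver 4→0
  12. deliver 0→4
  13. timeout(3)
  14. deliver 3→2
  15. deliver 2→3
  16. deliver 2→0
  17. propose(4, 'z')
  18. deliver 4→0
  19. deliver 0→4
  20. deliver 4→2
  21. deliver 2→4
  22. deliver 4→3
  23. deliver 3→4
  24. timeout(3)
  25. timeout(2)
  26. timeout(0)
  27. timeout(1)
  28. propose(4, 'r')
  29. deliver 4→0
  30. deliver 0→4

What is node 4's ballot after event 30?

after 1 — timeout(4): n4:cand/b9/[-]
after 2 — deliver 4→3: n3:foll/b9/[-]
after 3 — deliver 3→4: ·
after 4 — deliver 4→0: n0:foll/b9/[-]
after 5 — deliver 0→4: n4:lead/b9/[-]
after 6 — deliver 4→2: n2:foll/b9/[-]
after 7 — deliver 2→4: ·
after 8 — propose(4,'z'): ·
after 9 — deliver 4→2: n2:foll/b9/[z]
after 10 — deliver 2→4: ·
after 11 — deliver 4→0: n0:foll/b9/[z]
after 12 — deliver 0→4: n4:lead/b9/[z]
after 13 — timeout(3): n3:cand/b13/[-]
after 14 — deliver 3→2: n2:foll/b13/[z]
after 15 — deliver 2→3: ·
after 16 — deliver 2→0: ·
after 17 — propose(4,'z'): ·
after 18 — deliver 4→0: n0:foll/b9/[z,z]
after 19 — deliver 0→4: ·
after 20 — deliver 4→2: ·
after 21 — deliver 2→4: ·
after 22 — deliver 4→3: ·
after 23 — deliver 3→4: n4:foll/b13/[z]
after 24 — timeout(3): n3:cand/b18/[-]
after 25 — timeout(2): n2:cand/b17/[z]
after 26 — timeout(0): n0:cand/b10/[z,z]
after 27 — timeout(1): n1:cand/b6/[-]
after 28 — propose(4,'r'): ·
after 29 — deliver 4→0: ·
after 30 — deliver 0→4: ·

13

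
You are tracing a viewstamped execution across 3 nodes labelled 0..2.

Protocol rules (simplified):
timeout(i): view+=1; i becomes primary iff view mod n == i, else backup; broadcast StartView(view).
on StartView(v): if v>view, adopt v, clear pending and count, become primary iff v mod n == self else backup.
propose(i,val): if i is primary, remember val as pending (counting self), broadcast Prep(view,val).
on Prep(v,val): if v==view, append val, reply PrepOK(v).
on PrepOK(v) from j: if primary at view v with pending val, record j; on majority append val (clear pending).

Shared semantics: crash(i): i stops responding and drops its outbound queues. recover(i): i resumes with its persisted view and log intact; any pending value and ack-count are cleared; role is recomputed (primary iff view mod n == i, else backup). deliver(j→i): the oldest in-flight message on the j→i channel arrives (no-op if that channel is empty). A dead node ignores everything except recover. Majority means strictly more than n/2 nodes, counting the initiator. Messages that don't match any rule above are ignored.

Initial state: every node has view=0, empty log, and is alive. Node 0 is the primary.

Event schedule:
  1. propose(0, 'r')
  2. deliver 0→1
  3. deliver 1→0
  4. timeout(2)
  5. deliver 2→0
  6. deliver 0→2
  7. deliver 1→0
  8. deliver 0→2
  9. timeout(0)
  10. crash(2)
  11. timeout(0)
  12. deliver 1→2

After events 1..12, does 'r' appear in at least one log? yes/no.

yes

after 1 — propose(0,'r'): ·
after 2 — deliver 0→1: n1:back/v0/[r]
after 3 — deliver 1→0: n0:prim/v0/[r]
after 4 — timeout(2): n2:back/v1/[-]
after 5 — deliver 2→0: n0:back/v1/[r]
after 6 — deliver 0→2: ·
after 7 — deliver 1→0: ·
after 8 — deliver 0→2: ·
after 9 — timeout(0): n0:back/v2/[r]
after 10 — crash(2): n2:✗back/v1/[-]
after 11 — timeout(0): n0:prim/v3/[r]
after 12 — deliver 1→2: ·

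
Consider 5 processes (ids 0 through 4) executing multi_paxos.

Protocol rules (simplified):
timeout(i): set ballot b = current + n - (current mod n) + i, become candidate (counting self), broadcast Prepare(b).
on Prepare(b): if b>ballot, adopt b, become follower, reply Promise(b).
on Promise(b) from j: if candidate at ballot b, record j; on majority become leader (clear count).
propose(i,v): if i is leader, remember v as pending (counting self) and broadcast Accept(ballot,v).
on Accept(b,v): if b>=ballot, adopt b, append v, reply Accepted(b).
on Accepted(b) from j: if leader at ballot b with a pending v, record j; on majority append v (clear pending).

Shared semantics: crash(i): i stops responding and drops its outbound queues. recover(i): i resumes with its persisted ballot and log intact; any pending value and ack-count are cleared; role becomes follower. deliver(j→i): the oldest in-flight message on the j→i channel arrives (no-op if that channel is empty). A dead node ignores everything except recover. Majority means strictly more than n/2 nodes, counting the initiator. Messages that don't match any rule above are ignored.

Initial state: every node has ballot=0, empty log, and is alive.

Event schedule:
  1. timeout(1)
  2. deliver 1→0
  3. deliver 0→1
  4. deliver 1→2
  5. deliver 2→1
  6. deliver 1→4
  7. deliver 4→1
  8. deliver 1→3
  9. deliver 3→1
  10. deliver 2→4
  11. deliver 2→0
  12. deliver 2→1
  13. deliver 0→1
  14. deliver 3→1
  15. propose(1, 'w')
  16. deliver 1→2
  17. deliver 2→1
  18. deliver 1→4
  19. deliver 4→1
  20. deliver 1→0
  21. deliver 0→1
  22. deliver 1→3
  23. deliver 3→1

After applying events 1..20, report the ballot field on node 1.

after 1 — timeout(1): n1:cand/b6/[-]
after 2 — deliver 1→0: n0:foll/b6/[-]
after 3 — deliver 0→1: ·
after 4 — deliver 1→2: n2:foll/b6/[-]
after 5 — deliver 2→1: n1:lead/b6/[-]
after 6 — deliver 1→4: n4:foll/b6/[-]
after 7 — deliver 4→1: ·
after 8 — deliver 1→3: n3:foll/b6/[-]
after 9 — deliver 3→1: ·
after 10 — deliver 2→4: ·
after 11 — deliver 2→0: ·
after 12 — deliver 2→1: ·
after 13 — deliver 0→1: ·
after 14 — deliver 3→1: ·
after 15 — propose(1,'w'): ·
after 16 — deliver 1→2: n2:foll/b6/[w]
after 17 — deliver 2→1: ·
after 18 — deliver 1→4: n4:foll/b6/[w]
after 19 — deliver 4→1: n1:lead/b6/[w]
after 20 — deliver 1→0: n0:foll/b6/[w]

6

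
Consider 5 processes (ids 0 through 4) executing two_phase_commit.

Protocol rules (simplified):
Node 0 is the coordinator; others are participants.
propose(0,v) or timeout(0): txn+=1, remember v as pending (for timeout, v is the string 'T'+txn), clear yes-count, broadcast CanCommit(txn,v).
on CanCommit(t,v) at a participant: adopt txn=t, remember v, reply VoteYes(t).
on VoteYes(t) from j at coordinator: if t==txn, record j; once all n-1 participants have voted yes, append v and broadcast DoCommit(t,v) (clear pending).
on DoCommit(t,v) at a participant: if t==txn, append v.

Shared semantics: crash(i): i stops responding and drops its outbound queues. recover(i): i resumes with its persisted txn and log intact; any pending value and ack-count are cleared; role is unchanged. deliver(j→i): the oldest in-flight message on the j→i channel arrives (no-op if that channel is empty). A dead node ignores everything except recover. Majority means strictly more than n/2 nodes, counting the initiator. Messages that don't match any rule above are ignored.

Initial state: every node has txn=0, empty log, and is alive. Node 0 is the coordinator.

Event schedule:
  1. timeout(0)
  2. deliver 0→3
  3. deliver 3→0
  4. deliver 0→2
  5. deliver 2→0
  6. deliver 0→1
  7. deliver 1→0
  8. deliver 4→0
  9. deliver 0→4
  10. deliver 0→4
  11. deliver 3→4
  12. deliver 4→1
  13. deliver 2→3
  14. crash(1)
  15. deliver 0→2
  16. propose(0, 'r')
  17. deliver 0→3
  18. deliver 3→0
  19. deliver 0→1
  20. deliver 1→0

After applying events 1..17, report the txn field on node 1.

e1 timeout(0): 0[coor,t=1,-]
e2 deliver 0→3: 3[part,t=1,-]
e3 deliver 3→0: ·
e4 deliver 0→2: 2[part,t=1,-]
e5 deliver 2→0: ·
e6 deliver 0→1: 1[part,t=1,-]
e7 deliver 1→0: ·
e8 deliver 4→0: ·
e9 deliver 0→4: 4[part,t=1,-]
e10 deliver 0→4: ·
e11 deliver 3→4: ·
e12 deliver 4→1: ·
e13 deliver 2→3: ·
e14 crash(1): 1[✗part,t=1,-]
e15 deliver 0→2: ·
e16 propose(0,'r'): 0[coor,t=2,-]
e17 deliver 0→3: 3[part,t=2,-]

1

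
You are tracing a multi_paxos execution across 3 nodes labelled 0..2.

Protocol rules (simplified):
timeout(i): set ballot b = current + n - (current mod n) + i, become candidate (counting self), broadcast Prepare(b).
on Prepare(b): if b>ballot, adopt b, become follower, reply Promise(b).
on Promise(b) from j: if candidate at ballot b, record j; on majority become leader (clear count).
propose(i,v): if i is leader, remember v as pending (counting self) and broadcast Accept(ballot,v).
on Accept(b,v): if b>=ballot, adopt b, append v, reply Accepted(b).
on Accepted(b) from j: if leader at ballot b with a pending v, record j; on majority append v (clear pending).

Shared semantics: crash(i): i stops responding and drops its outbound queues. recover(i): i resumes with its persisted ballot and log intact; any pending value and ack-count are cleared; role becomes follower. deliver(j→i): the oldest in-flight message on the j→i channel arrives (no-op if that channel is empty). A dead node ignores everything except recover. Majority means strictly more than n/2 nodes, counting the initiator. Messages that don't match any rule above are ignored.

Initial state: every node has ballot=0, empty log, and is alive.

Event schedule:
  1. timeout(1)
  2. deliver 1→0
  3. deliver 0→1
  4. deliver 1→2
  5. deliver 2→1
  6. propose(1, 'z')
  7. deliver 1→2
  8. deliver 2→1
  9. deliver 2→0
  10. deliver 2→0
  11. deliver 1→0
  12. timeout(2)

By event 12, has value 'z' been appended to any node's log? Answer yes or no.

yes

[1] timeout(1) → N1(cand b4 [-])
[2] deliver 1→0 → N0(foll b4 [-])
[3] deliver 0→1 → N1(lead b4 [-])
[4] deliver 1→2 → N2(foll b4 [-])
[5] deliver 2→1 → ∅
[6] propose(1,'z') → ∅
[7] deliver 1→2 → N2(foll b4 [z])
[8] deliver 2→1 → N1(lead b4 [z])
[9] deliver 2→0 → ∅
[10] deliver 2→0 → ∅
[11] deliver 1→0 → N0(foll b4 [z])
[12] timeout(2) → N2(cand b8 [z])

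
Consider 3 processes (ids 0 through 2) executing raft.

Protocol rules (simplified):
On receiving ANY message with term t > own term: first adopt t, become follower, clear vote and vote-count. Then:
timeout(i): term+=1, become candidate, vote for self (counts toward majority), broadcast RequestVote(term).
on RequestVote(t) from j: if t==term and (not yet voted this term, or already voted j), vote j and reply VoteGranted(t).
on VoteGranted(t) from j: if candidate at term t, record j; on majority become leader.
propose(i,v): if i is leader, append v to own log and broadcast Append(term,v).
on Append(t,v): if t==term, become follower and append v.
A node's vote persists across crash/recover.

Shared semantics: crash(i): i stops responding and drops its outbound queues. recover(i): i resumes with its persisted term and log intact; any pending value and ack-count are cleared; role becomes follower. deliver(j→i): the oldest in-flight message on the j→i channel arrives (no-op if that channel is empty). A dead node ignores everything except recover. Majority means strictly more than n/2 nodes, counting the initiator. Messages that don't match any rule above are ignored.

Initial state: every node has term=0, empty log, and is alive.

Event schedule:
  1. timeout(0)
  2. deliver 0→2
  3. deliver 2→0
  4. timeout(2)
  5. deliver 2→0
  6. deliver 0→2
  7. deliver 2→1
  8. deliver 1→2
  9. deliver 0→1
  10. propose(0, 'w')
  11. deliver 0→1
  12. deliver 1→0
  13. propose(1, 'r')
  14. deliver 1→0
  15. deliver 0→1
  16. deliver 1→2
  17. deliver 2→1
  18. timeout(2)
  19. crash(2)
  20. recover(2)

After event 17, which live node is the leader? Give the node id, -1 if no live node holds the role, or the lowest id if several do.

2

after 1 — timeout(0): n0:cand/t1/[-]
after 2 — deliver 0→2: n2:foll/t1/[-]
after 3 — deliver 2→0: n0:lead/t1/[-]
after 4 — timeout(2): n2:cand/t2/[-]
after 5 — deliver 2→0: n0:foll/t2/[-]
after 6 — deliver 0→2: n2:lead/t2/[-]
after 7 — deliver 2→1: n1:foll/t2/[-]
after 8 — deliver 1→2: ·
after 9 — deliver 0→1: ·
after 10 — propose(0,'w'): ·
after 11 — deliver 0→1: ·
after 12 — deliver 1→0: ·
after 13 — propose(1,'r'): ·
after 14 — deliver 1→0: ·
after 15 — deliver 0→1: ·
after 16 — deliver 1→2: ·
after 17 — deliver 2→1: ·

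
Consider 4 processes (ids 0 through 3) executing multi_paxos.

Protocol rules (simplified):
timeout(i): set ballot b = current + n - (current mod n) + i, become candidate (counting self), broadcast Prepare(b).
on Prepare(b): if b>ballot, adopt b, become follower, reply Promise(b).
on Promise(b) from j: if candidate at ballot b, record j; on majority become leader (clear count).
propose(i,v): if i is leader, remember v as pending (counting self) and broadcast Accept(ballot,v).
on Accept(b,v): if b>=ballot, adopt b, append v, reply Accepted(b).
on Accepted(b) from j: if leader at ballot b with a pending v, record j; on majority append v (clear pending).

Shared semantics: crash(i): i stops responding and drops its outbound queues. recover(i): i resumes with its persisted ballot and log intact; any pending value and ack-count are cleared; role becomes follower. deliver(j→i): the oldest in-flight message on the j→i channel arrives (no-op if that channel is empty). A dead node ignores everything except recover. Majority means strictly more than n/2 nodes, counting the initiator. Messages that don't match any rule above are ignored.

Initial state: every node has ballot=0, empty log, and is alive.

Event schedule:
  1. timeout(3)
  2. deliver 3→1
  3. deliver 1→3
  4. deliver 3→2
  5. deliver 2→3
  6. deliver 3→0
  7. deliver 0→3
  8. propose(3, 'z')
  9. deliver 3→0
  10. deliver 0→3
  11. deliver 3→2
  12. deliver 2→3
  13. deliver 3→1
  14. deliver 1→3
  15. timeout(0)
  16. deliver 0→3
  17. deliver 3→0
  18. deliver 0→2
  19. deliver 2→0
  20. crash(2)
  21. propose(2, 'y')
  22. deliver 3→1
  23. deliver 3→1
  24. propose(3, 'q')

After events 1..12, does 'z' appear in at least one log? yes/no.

[1] timeout(3) → N3(cand b7 [-])
[2] deliver 3→1 → N1(foll b7 [-])
[3] deliver 1→3 → ∅
[4] deliver 3→2 → N2(foll b7 [-])
[5] deliver 2→3 → N3(lead b7 [-])
[6] deliver 3→0 → N0(foll b7 [-])
[7] deliver 0→3 → ∅
[8] propose(3,'z') → ∅
[9] deliver 3→0 → N0(foll b7 [z])
[10] deliver 0→3 → ∅
[11] deliver 3→2 → N2(foll b7 [z])
[12] deliver 2→3 → N3(lead b7 [z])

yes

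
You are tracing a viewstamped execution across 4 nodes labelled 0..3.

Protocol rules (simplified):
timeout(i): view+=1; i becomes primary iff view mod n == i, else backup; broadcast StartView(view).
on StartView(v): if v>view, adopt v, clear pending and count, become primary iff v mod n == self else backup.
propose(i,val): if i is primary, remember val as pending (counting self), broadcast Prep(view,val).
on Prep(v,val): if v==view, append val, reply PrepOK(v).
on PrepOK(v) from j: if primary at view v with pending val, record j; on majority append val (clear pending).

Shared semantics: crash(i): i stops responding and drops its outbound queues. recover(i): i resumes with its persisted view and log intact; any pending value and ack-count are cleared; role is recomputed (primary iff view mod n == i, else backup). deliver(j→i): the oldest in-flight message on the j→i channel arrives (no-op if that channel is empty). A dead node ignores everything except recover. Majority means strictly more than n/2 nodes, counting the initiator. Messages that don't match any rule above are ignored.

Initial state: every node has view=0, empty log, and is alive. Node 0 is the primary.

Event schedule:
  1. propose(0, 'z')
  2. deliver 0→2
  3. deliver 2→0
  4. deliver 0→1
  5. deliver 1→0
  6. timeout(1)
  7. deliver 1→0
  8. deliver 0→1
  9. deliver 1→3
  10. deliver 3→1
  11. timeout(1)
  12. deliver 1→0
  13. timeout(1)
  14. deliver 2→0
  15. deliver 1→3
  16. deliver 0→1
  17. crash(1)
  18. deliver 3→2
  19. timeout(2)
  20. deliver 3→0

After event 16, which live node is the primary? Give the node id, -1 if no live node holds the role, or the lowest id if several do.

e1 propose(0,'z'): ·
e2 deliver 0→2: 2[back,v=0,z]
e3 deliver 2→0: ·
e4 deliver 0→1: 1[back,v=0,z]
e5 deliver 1→0: 0[prim,v=0,z]
e6 timeout(1): 1[prim,v=1,z]
e7 deliver 1→0: 0[back,v=1,z]
e8 deliver 0→1: ·
e9 deliver 1→3: 3[back,v=1,-]
e10 deliver 3→1: ·
e11 timeout(1): 1[back,v=2,z]
e12 deliver 1→0: 0[back,v=2,z]
e13 timeout(1): 1[back,v=3,z]
e14 deliver 2→0: ·
e15 deliver 1→3: 3[back,v=2,-]
e16 deliver 0→1: ·

-1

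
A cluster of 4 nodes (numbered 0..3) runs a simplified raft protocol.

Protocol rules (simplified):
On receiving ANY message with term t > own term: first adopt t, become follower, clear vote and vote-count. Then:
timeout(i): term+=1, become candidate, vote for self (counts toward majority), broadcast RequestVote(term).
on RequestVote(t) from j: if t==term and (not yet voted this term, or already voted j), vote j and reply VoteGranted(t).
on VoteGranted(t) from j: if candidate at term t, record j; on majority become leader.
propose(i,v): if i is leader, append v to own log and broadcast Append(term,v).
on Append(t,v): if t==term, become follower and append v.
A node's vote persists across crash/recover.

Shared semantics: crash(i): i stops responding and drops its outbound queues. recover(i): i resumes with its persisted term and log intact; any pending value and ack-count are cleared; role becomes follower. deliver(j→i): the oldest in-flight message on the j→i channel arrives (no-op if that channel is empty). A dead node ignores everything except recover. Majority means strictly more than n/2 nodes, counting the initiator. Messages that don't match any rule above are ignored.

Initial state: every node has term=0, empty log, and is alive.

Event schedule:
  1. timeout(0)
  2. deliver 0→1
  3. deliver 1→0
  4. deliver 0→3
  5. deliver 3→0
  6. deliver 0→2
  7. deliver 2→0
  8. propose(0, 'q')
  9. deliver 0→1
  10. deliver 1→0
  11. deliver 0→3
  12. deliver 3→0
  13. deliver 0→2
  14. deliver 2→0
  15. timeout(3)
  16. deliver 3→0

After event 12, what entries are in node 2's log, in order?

after 1 — timeout(0): n0:cand/t1/[-]
after 2 — deliver 0→1: n1:foll/t1/[-]
after 3 — deliver 1→0: ·
after 4 — deliver 0→3: n3:foll/t1/[-]
after 5 — deliver 3→0: n0:lead/t1/[-]
after 6 — deliver 0→2: n2:foll/t1/[-]
after 7 — deliver 2→0: ·
after 8 — propose(0,'q'): n0:lead/t1/[q]
after 9 — deliver 0→1: n1:foll/t1/[q]
after 10 — deliver 1→0: ·
after 11 — deliver 0→3: n3:foll/t1/[q]
after 12 — deliver 3→0: ·

empty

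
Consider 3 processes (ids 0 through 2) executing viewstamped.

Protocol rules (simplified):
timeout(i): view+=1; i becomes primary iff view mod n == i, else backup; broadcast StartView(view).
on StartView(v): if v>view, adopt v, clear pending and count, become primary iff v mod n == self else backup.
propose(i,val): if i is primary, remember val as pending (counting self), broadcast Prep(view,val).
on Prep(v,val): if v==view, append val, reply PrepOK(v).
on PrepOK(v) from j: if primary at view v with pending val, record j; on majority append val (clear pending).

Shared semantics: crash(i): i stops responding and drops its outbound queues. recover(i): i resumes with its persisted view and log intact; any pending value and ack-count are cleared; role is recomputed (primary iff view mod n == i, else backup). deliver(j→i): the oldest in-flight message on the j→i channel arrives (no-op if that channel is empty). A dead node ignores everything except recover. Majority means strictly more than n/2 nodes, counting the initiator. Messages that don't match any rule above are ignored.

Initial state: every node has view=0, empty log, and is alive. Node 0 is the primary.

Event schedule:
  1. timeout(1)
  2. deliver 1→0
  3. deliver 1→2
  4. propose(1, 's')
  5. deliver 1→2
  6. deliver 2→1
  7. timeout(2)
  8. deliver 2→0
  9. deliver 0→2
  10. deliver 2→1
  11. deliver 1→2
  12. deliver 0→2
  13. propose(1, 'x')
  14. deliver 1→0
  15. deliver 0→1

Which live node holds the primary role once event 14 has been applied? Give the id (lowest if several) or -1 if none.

e1 timeout(1): 1[prim,v=1,-]
e2 deliver 1→0: 0[back,v=1,-]
e3 deliver 1→2: 2[back,v=1,-]
e4 propose(1,'s'): ·
e5 deliver 1→2: 2[back,v=1,s]
e6 deliver 2→1: 1[prim,v=1,s]
e7 timeout(2): 2[prim,v=2,s]
e8 deliver 2→0: 0[back,v=2,-]
e9 deliver 0→2: ·
e10 deliver 2→1: 1[back,v=2,s]
e11 deliver 1→2: ·
e12 deliver 0→2: ·
e13 propose(1,'x'): ·
e14 deliver 1→0: ·

2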